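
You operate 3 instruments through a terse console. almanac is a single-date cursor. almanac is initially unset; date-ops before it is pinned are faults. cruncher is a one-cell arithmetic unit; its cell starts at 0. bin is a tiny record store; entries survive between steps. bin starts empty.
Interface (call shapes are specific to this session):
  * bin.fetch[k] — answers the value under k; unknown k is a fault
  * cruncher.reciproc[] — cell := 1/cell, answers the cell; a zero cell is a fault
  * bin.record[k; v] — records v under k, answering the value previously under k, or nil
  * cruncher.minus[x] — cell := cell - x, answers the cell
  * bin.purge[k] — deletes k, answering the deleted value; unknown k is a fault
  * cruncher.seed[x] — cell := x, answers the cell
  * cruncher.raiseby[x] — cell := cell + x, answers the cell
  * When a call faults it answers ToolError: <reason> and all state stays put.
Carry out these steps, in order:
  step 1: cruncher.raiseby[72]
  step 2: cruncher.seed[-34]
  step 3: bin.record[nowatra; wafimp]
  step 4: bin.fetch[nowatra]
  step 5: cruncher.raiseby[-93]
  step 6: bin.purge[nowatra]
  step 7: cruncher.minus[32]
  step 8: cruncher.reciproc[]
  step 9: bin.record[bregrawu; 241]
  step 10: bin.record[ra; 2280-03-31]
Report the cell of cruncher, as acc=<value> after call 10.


! 1. cruncher.raiseby(x='72') == 72
! 2. cruncher.seed(x='-34') == -34
! 3. bin.record(k='nowatra', v='wafimp') == nil
! 4. bin.fetch(k='nowatra') == wafimp
! 5. cruncher.raiseby(x='-93') == -127
! 6. bin.purge(k='nowatra') == wafimp
! 7. cruncher.minus(x='32') == -159
! 8. cruncher.reciproc() == -1/159
! 9. bin.record(k='bregrawu', v='241') == nil
! 10. bin.record(k='ra', v='2280-03-31') == nil

Answer: acc=-1/159


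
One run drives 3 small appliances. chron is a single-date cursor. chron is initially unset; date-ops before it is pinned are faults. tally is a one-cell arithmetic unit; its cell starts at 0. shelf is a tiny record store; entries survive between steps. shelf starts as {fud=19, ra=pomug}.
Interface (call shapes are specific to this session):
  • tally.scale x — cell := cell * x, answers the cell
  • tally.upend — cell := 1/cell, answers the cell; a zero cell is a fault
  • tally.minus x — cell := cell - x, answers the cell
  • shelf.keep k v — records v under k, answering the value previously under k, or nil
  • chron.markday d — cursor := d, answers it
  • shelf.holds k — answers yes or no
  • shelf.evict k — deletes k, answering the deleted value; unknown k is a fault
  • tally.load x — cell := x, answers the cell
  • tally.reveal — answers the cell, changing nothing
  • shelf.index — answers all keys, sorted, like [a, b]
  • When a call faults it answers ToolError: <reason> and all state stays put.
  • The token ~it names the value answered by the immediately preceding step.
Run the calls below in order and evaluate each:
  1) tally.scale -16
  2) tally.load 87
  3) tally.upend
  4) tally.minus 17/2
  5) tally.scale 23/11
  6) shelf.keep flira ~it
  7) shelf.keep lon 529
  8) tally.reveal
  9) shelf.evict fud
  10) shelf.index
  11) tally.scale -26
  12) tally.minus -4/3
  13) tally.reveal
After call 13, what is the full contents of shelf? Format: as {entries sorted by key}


-> scale(x='-16')
<- 0
-> load(x='87')
<- 87
-> upend()
<- 1/87
-> minus(x='17/2')
<- -1477/174
-> scale(x='23/11')
<- -33971/1914
-> keep(k='flira', v='~it')
<- nil
-> keep(k='lon', v='529')
<- nil
-> reveal()
<- -33971/1914
-> evict(k='fud')
<- 19
-> index()
<- [flira, lon, ra]
-> scale(x='-26')
<- 441623/957
-> minus(x='-4/3')
<- 147633/319
-> reveal()
<- 147633/319

Answer: {flira=-33971/1914, lon=529, ra=pomug}


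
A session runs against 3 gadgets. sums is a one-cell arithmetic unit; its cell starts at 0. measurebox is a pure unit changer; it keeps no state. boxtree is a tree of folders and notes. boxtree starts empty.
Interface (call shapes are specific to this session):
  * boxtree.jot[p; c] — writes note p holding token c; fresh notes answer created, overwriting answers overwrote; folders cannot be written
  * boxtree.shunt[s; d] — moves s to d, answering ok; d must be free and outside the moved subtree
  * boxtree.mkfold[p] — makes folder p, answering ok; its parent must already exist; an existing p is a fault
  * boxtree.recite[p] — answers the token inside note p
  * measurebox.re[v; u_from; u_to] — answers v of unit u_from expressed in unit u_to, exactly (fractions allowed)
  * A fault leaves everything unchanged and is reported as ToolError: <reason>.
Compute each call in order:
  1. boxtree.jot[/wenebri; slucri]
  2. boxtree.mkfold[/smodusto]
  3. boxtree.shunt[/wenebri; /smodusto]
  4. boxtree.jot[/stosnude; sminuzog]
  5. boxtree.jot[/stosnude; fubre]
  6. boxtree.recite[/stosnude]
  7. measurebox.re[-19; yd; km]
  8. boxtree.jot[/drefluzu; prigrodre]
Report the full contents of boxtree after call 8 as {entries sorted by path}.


Answer: {drefluzu=prigrodre, smodusto/, stosnude=fubre, wenebri=slucri}

Derivation:
$ boxtree.jot p→/wenebri c→slucri
  created
$ boxtree.mkfold p→/smodusto
  ok
$ boxtree.shunt s→/wenebri d→/smodusto
  ToolError: exists
$ boxtree.jot p→/stosnude c→sminuzog
  created
$ boxtree.jot p→/stosnude c→fubre
  overwrote
$ boxtree.recite p→/stosnude
  fubre
$ measurebox.re v→-19 u_from→yd u_to→km
  -21717/1250000
$ boxtree.jot p→/drefluzu c→prigrodre
  created


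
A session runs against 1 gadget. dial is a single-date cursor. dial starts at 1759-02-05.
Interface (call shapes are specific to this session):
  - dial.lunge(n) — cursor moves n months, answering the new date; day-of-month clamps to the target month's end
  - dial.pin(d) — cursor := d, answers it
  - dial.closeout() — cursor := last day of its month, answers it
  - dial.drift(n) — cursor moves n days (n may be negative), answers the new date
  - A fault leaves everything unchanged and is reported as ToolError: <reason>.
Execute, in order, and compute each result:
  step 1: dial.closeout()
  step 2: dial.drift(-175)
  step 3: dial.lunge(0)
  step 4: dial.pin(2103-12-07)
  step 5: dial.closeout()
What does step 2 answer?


Answer: 1758-09-06

Derivation:
> closeout
  1759-02-28
> drift -175
  1758-09-06
> lunge 0
  1758-09-06
> pin 2103-12-07
  2103-12-07
> closeout
  2103-12-31


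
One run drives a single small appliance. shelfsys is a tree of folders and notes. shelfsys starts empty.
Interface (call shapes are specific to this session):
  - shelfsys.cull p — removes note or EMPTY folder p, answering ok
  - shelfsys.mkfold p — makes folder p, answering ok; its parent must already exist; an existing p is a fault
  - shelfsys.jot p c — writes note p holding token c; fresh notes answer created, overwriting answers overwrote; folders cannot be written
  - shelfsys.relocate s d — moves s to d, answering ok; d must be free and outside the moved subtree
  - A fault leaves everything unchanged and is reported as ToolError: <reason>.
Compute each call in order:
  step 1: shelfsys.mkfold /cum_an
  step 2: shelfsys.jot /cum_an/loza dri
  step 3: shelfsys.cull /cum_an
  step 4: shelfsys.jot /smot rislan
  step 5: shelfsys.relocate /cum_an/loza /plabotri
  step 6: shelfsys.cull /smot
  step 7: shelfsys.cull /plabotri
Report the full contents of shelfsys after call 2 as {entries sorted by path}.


CALL shelfsys.mkfold[p→/cum_an]
RET  ok
CALL shelfsys.jot[p→/cum_an/loza; c→dri]
RET  created
CALL shelfsys.cull[p→/cum_an]
RET  ToolError: not empty
CALL shelfsys.jot[p→/smot; c→rislan]
RET  created
CALL shelfsys.relocate[s→/cum_an/loza; d→/plabotri]
RET  ok
CALL shelfsys.cull[p→/smot]
RET  ok
CALL shelfsys.cull[p→/plabotri]
RET  ok

Answer: {cum_an/, cum_an/loza=dri}


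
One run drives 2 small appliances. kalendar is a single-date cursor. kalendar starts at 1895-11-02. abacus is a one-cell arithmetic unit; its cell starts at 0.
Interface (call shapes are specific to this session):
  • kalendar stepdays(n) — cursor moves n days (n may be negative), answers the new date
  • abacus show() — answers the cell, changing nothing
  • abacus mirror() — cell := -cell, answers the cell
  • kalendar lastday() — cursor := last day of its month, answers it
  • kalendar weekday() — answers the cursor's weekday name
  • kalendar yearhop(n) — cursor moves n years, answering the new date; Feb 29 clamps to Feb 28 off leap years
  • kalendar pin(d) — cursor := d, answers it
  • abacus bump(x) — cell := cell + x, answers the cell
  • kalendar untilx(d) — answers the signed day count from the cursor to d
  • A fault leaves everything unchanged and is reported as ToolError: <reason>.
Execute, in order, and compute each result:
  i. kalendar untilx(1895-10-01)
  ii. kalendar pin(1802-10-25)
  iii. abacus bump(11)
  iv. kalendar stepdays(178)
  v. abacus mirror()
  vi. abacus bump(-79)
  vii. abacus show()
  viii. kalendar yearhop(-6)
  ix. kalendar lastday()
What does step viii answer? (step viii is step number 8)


Now I run kalendar untilx using d='1895-10-01', giving -32.
I run kalendar pin using d='1802-10-25', yielding 1802-10-25.
Invoking abacus bump using x='11', giving 11.
I run kalendar stepdays using n='178', yielding 1803-04-21.
Now I run abacus mirror: -11.
Using abacus bump using x='-79', and see -90.
Next I call abacus show, and see -90.
I invoke kalendar yearhop using n='-6', and observe 1797-04-21.
Next I call kalendar lastday, giving 1797-04-30.

Answer: 1797-04-21


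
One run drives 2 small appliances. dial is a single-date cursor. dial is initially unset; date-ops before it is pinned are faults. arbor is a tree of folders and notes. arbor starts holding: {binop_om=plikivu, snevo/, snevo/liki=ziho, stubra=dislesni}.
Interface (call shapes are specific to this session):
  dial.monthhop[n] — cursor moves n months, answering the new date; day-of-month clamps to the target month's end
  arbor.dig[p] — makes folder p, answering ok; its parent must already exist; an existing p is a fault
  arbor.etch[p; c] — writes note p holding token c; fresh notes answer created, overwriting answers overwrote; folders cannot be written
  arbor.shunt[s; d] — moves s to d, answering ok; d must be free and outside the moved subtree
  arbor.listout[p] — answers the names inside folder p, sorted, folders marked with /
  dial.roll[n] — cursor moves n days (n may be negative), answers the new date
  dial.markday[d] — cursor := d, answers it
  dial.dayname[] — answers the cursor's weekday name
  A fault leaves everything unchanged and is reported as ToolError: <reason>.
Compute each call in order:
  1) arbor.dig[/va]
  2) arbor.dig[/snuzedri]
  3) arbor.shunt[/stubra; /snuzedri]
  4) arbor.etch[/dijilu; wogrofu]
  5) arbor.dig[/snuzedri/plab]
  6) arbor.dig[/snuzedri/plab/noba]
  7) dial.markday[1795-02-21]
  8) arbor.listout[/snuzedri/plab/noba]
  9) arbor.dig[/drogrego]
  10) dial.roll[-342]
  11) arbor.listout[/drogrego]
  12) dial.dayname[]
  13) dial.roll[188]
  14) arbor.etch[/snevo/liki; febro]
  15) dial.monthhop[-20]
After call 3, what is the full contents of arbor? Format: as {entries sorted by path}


Answer: {binop_om=plikivu, snevo/, snevo/liki=ziho, snuzedri/, stubra=dislesni, va/}

Derivation:
-- arbor.dig(p=/va) => ok
-- arbor.dig(p=/snuzedri) => ok
-- arbor.shunt(s=/stubra, d=/snuzedri) => ToolError: exists
-- arbor.etch(p=/dijilu, c=wogrofu) => created
-- arbor.dig(p=/snuzedri/plab) => ok
-- arbor.dig(p=/snuzedri/plab/noba) => ok
-- dial.markday(d=1795-02-21) => 1795-02-21
-- arbor.listout(p=/snuzedri/plab/noba) => []
-- arbor.dig(p=/drogrego) => ok
-- dial.roll(n=-342) => 1794-03-16
-- arbor.listout(p=/drogrego) => []
-- dial.dayname() => Sunday
-- dial.roll(n=188) => 1794-09-20
-- arbor.etch(p=/snevo/liki, c=febro) => overwrote
-- dial.monthhop(n=-20) => 1793-01-20


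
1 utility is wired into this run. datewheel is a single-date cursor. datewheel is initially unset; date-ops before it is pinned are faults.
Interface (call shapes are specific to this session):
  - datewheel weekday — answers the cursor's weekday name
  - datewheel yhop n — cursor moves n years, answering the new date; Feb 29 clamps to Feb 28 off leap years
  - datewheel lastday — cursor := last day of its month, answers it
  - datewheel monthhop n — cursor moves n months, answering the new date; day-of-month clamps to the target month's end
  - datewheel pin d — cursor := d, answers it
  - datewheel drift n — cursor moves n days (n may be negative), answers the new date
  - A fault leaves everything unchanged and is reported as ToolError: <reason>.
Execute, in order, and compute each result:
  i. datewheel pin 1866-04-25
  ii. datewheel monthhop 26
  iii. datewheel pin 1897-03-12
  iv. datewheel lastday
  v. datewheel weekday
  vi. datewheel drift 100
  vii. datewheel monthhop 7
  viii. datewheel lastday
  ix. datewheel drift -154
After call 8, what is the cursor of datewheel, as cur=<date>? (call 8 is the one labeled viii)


Answer: cur=1898-02-28

Derivation:
·→ datewheel pin(d→1866-04-25)
·← 1866-04-25
·→ datewheel monthhop(n→26)
·← 1868-06-25
·→ datewheel pin(d→1897-03-12)
·← 1897-03-12
·→ datewheel lastday()
·← 1897-03-31
·→ datewheel weekday()
·← Wednesday
·→ datewheel drift(n→100)
·← 1897-07-09
·→ datewheel monthhop(n→7)
·← 1898-02-09
·→ datewheel lastday()
·← 1898-02-28
·→ datewheel drift(n→-154)
·← 1897-09-27


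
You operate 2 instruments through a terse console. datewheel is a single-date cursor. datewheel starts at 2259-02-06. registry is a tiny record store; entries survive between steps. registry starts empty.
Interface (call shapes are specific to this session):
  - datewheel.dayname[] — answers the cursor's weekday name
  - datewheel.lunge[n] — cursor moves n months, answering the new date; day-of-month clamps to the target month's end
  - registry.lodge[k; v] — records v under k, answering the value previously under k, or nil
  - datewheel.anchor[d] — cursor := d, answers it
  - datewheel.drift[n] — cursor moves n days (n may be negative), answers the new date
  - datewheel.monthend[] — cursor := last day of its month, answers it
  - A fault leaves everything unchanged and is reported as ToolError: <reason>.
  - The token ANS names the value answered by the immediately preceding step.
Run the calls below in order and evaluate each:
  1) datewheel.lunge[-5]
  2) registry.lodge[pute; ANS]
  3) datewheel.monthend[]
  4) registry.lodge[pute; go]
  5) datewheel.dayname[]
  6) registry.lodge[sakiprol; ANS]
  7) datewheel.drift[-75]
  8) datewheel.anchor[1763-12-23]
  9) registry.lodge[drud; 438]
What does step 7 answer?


Answer: 2258-07-17

Derivation:
Using lunge(-5), → 2258-09-06.
Now I run lodge(pute, ANS): nil.
Next I call monthend, giving 2258-09-30.
Calling lodge(pute, go), and see 2258-09-06.
I try dayname, which returns Thursday.
Using lodge(sakiprol, ANS), and get nil.
I use drift(-75), — result: 2258-07-17.
Calling anchor(1763-12-23), and get 1763-12-23.
Next I call lodge(drud, 438): nil.


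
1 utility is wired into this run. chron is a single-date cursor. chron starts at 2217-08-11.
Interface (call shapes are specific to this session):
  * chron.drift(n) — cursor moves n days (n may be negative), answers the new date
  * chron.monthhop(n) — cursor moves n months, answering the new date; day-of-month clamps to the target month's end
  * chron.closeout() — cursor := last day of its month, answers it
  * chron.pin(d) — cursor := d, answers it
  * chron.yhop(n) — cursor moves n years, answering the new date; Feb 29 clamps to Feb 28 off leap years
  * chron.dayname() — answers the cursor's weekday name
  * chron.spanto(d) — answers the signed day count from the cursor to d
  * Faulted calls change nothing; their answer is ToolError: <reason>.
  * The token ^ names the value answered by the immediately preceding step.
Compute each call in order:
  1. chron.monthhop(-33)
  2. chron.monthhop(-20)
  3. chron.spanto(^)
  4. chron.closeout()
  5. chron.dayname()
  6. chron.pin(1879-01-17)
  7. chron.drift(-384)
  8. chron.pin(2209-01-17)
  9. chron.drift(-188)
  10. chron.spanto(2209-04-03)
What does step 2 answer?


I run chron.monthhop passing n: -33, and get 2214-11-11.
I invoke chron.monthhop passing n: -20, yielding 2213-03-11.
Calling chron.spanto passing d: ^, and get 0.
Next I call chron.closeout, and observe 2213-03-31.
Then chron.dayname: Wednesday.
Using chron.pin passing d: 1879-01-17, giving 1879-01-17.
Using chron.drift passing n: -384, — result: 1877-12-29.
Now I run chron.pin passing d: 2209-01-17, giving 2209-01-17.
I invoke chron.drift passing n: -188, and observe 2208-07-13.
I try chron.spanto passing d: 2209-04-03, yielding 264.

Answer: 2213-03-11


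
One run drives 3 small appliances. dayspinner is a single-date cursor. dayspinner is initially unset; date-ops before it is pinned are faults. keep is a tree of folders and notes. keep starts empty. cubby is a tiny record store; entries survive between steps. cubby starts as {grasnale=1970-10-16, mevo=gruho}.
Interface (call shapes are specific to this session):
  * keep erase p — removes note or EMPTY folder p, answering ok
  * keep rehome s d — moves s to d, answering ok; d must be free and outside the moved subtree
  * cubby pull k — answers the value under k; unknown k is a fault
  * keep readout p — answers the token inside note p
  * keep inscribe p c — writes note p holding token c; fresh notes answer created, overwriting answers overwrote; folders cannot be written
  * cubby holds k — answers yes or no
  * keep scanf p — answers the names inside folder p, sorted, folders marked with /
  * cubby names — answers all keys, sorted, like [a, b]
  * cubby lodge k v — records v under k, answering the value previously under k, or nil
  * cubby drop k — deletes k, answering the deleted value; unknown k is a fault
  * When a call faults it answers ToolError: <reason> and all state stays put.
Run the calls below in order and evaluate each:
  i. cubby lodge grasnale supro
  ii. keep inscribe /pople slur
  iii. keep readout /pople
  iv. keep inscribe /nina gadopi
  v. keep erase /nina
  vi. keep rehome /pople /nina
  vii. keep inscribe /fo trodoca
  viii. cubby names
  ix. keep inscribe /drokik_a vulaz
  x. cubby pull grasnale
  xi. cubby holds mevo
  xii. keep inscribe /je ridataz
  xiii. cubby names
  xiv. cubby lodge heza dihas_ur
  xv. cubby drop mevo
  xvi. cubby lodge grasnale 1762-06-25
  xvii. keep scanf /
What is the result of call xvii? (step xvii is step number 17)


Answer: [drokik_a, fo, je, nina]

Derivation:
-- 1. cubby lodge(k: grasnale, v: supro) : 1970-10-16
-- 2. keep inscribe(p: /pople, c: slur) : created
-- 3. keep readout(p: /pople) : slur
-- 4. keep inscribe(p: /nina, c: gadopi) : created
-- 5. keep erase(p: /nina) : ok
-- 6. keep rehome(s: /pople, d: /nina) : ok
-- 7. keep inscribe(p: /fo, c: trodoca) : created
-- 8. cubby names() : [grasnale, mevo]
-- 9. keep inscribe(p: /drokik_a, c: vulaz) : created
-- 10. cubby pull(k: grasnale) : supro
-- 11. cubby holds(k: mevo) : yes
-- 12. keep inscribe(p: /je, c: ridataz) : created
-- 13. cubby names() : [grasnale, mevo]
-- 14. cubby lodge(k: heza, v: dihas_ur) : nil
-- 15. cubby drop(k: mevo) : gruho
-- 16. cubby lodge(k: grasnale, v: 1762-06-25) : supro
-- 17. keep scanf(p: /) : [drokik_a, fo, je, nina]


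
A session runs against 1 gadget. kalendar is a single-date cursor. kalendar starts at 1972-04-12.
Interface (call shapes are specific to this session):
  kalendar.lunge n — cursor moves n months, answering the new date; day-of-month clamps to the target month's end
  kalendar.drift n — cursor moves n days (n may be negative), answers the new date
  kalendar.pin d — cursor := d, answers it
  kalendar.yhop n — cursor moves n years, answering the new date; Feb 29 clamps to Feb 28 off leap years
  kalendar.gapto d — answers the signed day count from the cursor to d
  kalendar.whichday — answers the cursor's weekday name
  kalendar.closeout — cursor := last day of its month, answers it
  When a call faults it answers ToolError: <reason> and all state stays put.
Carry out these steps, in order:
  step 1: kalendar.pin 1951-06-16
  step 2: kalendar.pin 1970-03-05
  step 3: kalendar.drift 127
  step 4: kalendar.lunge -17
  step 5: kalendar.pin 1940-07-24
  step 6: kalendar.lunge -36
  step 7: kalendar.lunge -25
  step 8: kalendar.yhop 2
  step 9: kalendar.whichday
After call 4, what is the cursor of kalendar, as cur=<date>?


==> kalendar.pin(d→1951-06-16)
<== 1951-06-16
==> kalendar.pin(d→1970-03-05)
<== 1970-03-05
==> kalendar.drift(n→127)
<== 1970-07-10
==> kalendar.lunge(n→-17)
<== 1969-02-10
==> kalendar.pin(d→1940-07-24)
<== 1940-07-24
==> kalendar.lunge(n→-36)
<== 1937-07-24
==> kalendar.lunge(n→-25)
<== 1935-06-24
==> kalendar.yhop(n→2)
<== 1937-06-24
==> kalendar.whichday()
<== Thursday

Answer: cur=1969-02-10


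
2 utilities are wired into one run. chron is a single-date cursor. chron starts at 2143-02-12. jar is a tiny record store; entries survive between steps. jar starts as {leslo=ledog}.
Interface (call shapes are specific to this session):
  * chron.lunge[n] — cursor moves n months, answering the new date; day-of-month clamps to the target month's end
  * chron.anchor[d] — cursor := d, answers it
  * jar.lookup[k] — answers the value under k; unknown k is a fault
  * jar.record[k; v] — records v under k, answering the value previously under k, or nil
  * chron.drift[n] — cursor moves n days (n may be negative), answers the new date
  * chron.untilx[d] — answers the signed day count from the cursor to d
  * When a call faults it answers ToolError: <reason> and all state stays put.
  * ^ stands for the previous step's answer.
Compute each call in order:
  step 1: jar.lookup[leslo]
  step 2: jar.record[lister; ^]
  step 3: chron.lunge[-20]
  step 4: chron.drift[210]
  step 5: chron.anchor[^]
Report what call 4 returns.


I invoke jar.lookup on k=leslo, and get ledog.
I invoke jar.record on k=lister, v=^, — result: nil.
I run chron.lunge on n=-20, and get 2141-06-12.
Calling chron.drift on n=210, → 2142-01-08.
I invoke chron.anchor on d=^, and observe 2142-01-08.

Answer: 2142-01-08


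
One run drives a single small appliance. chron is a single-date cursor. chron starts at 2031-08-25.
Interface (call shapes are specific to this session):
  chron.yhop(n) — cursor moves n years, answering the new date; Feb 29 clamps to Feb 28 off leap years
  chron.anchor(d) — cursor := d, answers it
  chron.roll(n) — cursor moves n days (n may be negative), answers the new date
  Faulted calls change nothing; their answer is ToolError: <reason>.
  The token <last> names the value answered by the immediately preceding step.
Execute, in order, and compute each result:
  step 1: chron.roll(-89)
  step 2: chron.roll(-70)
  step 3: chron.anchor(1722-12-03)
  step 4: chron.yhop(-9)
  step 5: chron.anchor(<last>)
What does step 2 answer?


Answer: 2031-03-19

Derivation:
→ chron.roll(n→-89)
← 2031-05-28
→ chron.roll(n→-70)
← 2031-03-19
→ chron.anchor(d→1722-12-03)
← 1722-12-03
→ chron.yhop(n→-9)
← 1713-12-03
→ chron.anchor(d→<last>)
← 1713-12-03


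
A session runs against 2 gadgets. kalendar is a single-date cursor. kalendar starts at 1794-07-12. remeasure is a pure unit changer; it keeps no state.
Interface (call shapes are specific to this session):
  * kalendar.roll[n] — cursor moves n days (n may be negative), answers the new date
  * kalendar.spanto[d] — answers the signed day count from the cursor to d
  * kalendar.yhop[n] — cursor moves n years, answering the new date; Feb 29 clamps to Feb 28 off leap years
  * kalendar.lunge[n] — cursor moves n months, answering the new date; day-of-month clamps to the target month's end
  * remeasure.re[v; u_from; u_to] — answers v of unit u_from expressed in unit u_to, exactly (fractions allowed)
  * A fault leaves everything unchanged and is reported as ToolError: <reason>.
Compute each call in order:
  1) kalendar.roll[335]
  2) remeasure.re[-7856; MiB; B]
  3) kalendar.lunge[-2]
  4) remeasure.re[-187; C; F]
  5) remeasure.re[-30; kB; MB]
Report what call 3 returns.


Answer: 1795-04-12

Derivation:
% kalendar.roll(n='335') ~> 1795-06-12
% remeasure.re(v='-7856', u_from='MiB', u_to='B') ~> -8237613056
% kalendar.lunge(n='-2') ~> 1795-04-12
% remeasure.re(v='-187', u_from='C', u_to='F') ~> -1523/5
% remeasure.re(v='-30', u_from='kB', u_to='MB') ~> -3/100


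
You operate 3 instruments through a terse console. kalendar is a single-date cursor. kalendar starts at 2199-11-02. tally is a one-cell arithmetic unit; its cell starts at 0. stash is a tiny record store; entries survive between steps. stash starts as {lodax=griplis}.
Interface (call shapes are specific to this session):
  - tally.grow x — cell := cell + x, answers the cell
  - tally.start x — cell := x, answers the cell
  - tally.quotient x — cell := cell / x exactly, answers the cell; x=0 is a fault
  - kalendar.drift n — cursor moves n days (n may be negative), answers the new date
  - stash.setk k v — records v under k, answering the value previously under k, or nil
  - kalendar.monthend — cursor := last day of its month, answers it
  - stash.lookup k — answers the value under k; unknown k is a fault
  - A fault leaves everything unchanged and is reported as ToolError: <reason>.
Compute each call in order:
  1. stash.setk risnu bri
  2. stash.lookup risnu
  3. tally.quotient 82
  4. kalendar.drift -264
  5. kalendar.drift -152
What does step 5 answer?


Answer: 2198-09-12

Derivation:
I invoke stash.setk with k→risnu, v→bri, and get nil.
Invoking stash.lookup with k→risnu, yielding bri.
Then tally.quotient with x→82, and see 0.
I try kalendar.drift with n→-264, and get 2199-02-11.
Using kalendar.drift with n→-152, and observe 2198-09-12.


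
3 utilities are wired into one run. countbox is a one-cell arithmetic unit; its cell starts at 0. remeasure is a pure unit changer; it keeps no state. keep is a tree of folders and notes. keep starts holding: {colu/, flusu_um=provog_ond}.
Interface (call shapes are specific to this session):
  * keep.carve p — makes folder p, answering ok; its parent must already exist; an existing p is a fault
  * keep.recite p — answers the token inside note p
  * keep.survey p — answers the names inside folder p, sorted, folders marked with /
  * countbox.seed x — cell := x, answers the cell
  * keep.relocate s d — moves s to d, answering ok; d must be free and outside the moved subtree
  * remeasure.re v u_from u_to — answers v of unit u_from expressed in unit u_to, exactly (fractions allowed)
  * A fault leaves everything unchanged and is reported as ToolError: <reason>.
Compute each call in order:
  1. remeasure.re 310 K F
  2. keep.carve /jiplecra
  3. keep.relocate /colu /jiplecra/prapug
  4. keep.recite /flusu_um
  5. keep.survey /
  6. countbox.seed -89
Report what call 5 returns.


>> remeasure.re(v=310, u_from=K, u_to=F)
<< 9833/100
>> keep.carve(p=/jiplecra)
<< ok
>> keep.relocate(s=/colu, d=/jiplecra/prapug)
<< ok
>> keep.recite(p=/flusu_um)
<< provog_ond
>> keep.survey(p=/)
<< [flusu_um, jiplecra/]
>> countbox.seed(x=-89)
<< -89

Answer: [flusu_um, jiplecra/]


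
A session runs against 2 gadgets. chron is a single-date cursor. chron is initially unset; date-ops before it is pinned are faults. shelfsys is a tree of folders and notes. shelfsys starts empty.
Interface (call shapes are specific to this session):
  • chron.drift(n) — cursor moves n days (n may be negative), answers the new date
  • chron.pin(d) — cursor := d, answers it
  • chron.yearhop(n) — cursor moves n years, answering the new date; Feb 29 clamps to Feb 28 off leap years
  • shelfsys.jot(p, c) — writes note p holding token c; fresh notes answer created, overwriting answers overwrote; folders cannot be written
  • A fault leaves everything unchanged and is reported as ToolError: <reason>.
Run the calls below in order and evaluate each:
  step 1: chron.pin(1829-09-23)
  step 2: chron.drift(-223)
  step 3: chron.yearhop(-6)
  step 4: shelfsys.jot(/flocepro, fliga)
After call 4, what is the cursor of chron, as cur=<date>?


Act: pin[d=1829-09-23]
Obs: 1829-09-23
Act: drift[n=-223]
Obs: 1829-02-12
Act: yearhop[n=-6]
Obs: 1823-02-12
Act: jot[p=/flocepro; c=fliga]
Obs: created

Answer: cur=1823-02-12


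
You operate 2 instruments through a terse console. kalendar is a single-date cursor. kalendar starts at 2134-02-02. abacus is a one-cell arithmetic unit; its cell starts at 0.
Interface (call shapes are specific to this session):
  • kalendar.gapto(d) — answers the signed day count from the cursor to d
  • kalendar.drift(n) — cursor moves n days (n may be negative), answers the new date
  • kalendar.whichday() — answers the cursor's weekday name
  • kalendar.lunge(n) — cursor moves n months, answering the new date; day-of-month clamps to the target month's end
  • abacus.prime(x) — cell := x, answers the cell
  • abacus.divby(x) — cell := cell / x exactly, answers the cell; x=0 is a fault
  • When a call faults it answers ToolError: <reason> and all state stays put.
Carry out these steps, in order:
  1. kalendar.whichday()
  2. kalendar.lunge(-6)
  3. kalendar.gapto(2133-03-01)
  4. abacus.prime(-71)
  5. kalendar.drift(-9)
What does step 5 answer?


~$ whichday
= Tuesday
~$ lunge n='-6'
= 2133-08-02
~$ gapto d='2133-03-01'
= -154
~$ prime x='-71'
= -71
~$ drift n='-9'
= 2133-07-24

Answer: 2133-07-24


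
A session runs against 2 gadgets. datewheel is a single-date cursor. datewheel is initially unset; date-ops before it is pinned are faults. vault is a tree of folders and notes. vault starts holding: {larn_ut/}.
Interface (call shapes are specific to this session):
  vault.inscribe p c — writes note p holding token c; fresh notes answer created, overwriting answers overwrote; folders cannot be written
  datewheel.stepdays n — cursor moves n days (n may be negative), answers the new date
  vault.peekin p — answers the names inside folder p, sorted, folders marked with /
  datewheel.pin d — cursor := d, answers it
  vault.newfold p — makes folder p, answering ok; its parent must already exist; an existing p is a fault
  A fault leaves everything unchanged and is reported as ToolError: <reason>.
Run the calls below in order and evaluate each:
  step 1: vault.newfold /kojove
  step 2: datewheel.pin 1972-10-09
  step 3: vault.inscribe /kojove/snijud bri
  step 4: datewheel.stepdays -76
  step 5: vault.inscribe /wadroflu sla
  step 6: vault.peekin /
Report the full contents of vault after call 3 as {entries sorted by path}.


> vault.newfold p='/kojove'
[out] ok
> datewheel.pin d='1972-10-09'
[out] 1972-10-09
> vault.inscribe p='/kojove/snijud' c='bri'
[out] created
> datewheel.stepdays n='-76'
[out] 1972-07-25
> vault.inscribe p='/wadroflu' c='sla'
[out] created
> vault.peekin p='/'
[out] [kojove/, larn_ut/, wadroflu]

Answer: {kojove/, kojove/snijud=bri, larn_ut/}


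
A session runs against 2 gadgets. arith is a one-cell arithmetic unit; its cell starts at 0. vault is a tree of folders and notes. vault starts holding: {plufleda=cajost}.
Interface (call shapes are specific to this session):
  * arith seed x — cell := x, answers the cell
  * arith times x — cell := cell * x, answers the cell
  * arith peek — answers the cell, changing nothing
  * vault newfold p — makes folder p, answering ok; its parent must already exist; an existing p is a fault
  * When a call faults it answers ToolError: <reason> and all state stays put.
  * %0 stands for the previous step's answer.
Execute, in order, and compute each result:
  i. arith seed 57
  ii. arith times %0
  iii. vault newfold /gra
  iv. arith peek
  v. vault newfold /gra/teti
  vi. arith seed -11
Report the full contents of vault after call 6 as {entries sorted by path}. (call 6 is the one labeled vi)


;; 1. arith seed(57) => 57
;; 2. arith times(%0) => 3249
;; 3. vault newfold(/gra) => ok
;; 4. arith peek() => 3249
;; 5. vault newfold(/gra/teti) => ok
;; 6. arith seed(-11) => -11

Answer: {gra/, gra/teti/, plufleda=cajost}


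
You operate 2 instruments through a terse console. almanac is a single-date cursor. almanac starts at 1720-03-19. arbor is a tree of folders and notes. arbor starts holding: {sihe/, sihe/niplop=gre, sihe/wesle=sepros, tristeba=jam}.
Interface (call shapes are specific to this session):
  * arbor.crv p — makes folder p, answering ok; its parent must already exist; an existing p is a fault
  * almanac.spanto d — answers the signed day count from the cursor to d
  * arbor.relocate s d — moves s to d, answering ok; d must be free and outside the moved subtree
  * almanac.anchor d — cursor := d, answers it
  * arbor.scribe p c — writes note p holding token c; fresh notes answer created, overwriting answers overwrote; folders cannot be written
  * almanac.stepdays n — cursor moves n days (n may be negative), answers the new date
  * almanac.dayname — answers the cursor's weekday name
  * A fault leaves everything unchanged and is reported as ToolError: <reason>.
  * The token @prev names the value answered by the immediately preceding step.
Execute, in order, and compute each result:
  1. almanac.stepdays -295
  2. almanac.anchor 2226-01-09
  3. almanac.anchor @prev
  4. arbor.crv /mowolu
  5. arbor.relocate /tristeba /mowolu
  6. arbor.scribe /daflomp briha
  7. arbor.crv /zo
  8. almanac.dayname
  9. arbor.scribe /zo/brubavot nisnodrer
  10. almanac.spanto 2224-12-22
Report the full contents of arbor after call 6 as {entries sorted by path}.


;; 1. stepdays(n=-295) : 1719-05-29
;; 2. anchor(d=2226-01-09) : 2226-01-09
;; 3. anchor(d=@prev) : 2226-01-09
;; 4. crv(p=/mowolu) : ok
;; 5. relocate(s=/tristeba, d=/mowolu) : ToolError: exists
;; 6. scribe(p=/daflomp, c=briha) : created
;; 7. crv(p=/zo) : ok
;; 8. dayname() : Monday
;; 9. scribe(p=/zo/brubavot, c=nisnodrer) : created
;; 10. spanto(d=2224-12-22) : -383

Answer: {daflomp=briha, mowolu/, sihe/, sihe/niplop=gre, sihe/wesle=sepros, tristeba=jam}


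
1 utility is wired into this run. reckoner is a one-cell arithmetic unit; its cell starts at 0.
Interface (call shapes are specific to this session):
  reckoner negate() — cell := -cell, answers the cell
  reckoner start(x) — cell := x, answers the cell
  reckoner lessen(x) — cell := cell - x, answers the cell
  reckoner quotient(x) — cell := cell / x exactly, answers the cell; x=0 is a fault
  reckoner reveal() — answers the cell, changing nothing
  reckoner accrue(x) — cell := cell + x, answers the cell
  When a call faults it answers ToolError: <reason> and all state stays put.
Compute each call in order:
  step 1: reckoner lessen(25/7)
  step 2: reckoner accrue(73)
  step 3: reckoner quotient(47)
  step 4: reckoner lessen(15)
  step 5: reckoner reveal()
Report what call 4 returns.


-> reckoner lessen(x=25/7)
<- -25/7
-> reckoner accrue(x=73)
<- 486/7
-> reckoner quotient(x=47)
<- 486/329
-> reckoner lessen(x=15)
<- -4449/329
-> reckoner reveal()
<- -4449/329

Answer: -4449/329


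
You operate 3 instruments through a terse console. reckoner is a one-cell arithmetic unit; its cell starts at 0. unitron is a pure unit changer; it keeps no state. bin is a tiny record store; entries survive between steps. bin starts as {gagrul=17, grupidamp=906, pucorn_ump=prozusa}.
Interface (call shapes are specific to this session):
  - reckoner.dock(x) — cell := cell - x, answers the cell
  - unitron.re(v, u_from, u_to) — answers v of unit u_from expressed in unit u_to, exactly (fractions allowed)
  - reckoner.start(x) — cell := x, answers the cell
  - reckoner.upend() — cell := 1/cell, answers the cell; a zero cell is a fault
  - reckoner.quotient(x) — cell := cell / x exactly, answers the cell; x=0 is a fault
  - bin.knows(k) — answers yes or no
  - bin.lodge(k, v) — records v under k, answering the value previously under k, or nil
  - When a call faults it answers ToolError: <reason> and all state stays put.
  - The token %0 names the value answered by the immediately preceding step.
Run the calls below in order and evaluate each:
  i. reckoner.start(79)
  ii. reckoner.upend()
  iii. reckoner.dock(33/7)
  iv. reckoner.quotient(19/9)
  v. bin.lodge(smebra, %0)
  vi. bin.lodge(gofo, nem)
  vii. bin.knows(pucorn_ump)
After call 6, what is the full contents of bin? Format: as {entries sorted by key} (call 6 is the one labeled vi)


Answer: {gagrul=17, gofo=nem, grupidamp=906, pucorn_ump=prozusa, smebra=-23400/10507}

Derivation:
Step: reckoner.start[x='79']
Result: 79
Step: reckoner.upend[]
Result: 1/79
Step: reckoner.dock[x='33/7']
Result: -2600/553
Step: reckoner.quotient[x='19/9']
Result: -23400/10507
Step: bin.lodge[k='smebra'; v='%0']
Result: nil
Step: bin.lodge[k='gofo'; v='nem']
Result: nil
Step: bin.knows[k='pucorn_ump']
Result: yes


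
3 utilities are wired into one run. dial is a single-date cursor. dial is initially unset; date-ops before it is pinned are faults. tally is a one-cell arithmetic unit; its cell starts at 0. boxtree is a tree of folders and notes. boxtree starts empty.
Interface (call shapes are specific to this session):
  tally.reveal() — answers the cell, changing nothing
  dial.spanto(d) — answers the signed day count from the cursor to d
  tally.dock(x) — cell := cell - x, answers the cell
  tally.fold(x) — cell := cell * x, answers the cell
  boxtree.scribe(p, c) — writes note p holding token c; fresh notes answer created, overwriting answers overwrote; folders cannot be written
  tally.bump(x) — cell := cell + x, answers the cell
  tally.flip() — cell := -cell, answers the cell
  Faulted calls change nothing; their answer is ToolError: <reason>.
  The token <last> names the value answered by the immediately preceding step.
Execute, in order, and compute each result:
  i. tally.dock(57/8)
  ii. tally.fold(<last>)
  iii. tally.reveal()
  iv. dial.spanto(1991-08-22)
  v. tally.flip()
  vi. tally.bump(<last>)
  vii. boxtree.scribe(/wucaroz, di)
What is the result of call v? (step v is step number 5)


Answer: -3249/64

Derivation:
CALL dock[x='57/8']
RET  -57/8
CALL fold[x='<last>']
RET  3249/64
CALL reveal[]
RET  3249/64
CALL spanto[d='1991-08-22']
RET  ToolError: no date set
CALL flip[]
RET  -3249/64
CALL bump[x='<last>']
RET  -3249/32
CALL scribe[p='/wucaroz'; c='di']
RET  created


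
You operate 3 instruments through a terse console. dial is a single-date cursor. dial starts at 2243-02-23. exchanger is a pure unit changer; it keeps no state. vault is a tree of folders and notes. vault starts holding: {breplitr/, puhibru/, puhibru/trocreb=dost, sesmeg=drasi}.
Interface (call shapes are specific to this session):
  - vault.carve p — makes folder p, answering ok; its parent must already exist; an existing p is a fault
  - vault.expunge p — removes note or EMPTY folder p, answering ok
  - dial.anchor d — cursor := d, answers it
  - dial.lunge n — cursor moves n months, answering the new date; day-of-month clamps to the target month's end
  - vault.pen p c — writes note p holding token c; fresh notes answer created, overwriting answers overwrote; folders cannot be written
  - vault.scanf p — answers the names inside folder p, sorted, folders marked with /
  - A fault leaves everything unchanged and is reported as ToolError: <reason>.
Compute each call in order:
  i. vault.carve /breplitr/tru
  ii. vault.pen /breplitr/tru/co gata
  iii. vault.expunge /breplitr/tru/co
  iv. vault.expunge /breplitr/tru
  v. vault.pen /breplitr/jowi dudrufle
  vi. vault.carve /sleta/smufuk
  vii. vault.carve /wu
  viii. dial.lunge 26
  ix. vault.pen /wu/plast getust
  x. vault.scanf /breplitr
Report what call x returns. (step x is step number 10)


Answer: [jowi]

Derivation:
>> vault.carve(p='/breplitr/tru')
<< ok
>> vault.pen(p='/breplitr/tru/co', c='gata')
<< created
>> vault.expunge(p='/breplitr/tru/co')
<< ok
>> vault.expunge(p='/breplitr/tru')
<< ok
>> vault.pen(p='/breplitr/jowi', c='dudrufle')
<< created
>> vault.carve(p='/sleta/smufuk')
<< ToolError: no parent
>> vault.carve(p='/wu')
<< ok
>> dial.lunge(n='26')
<< 2245-04-23
>> vault.pen(p='/wu/plast', c='getust')
<< created
>> vault.scanf(p='/breplitr')
<< [jowi]


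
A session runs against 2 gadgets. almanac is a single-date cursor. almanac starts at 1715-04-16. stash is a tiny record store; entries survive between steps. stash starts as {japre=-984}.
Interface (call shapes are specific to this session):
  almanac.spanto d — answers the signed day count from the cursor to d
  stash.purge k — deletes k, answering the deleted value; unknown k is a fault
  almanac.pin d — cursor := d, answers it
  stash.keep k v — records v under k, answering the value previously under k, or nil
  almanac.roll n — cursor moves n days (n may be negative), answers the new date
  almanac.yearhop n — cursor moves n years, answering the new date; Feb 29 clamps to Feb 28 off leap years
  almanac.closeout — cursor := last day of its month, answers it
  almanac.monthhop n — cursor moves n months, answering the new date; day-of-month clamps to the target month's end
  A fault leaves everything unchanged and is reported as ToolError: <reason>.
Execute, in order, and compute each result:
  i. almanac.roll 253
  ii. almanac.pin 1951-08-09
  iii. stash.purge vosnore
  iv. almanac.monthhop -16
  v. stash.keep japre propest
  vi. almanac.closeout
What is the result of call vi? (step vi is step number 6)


Answer: 1950-04-30

Derivation:
I try roll on 253, and observe 1715-12-25.
Invoking pin on 1951-08-09, — result: 1951-08-09.
Then purge on vosnore, and see ToolError: no such key vosnore.
I call monthhop on -16, — result: 1950-04-09.
Calling keep on japre, propest, → -984.
I call closeout, — result: 1950-04-30.
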